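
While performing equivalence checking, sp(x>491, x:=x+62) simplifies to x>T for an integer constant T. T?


Formula: sp(P, x:=E) = exists old_x. (x = E[old_x/x]) AND P[old_x/x] (old_x is the value of x before the assignment; eliminate old_x by solving x = E[old_x/x] for old_x)
Step 1: Precondition P: x>491, i.e. old_x > 491
Step 2: Assignment gives x = old_x + 62, so old_x = x - 62
Step 3: Substitute into P: x - 62 > 491
Step 4: Simplify: x > 491+62 = 553

553


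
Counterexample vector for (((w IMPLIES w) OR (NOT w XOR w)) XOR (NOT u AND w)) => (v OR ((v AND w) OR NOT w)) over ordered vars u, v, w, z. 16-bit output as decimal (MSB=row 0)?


F1 = (((w IMPLIES w) OR (NOT w XOR w)) XOR (NOT u AND w))
F2 = (v OR ((v AND w) OR NOT w))
Counterexample to F1=>F2 is where F1=1 and F2=0.
Evaluate each row (bits = u,v,w,z, MSB first):
  row 0 [0000]: F1=1 F2=1 -> F1&~F2 -> 0
  row 1 [0001]: F1=1 F2=1 -> F1&~F2 -> 0
  row 2 [0010]: F1=0 F2=0 -> F1&~F2 -> 0
  row 3 [0011]: F1=0 F2=0 -> F1&~F2 -> 0
  row 4 [0100]: F1=1 F2=1 -> F1&~F2 -> 0
  row 5 [0101]: F1=1 F2=1 -> F1&~F2 -> 0
  row 6 [0110]: F1=0 F2=1 -> F1&~F2 -> 0
  row 7 [0111]: F1=0 F2=1 -> F1&~F2 -> 0
  row 8 [1000]: F1=1 F2=1 -> F1&~F2 -> 0
  row 9 [1001]: F1=1 F2=1 -> F1&~F2 -> 0
  row 10 [1010]: F1=1 F2=0 -> F1&~F2 -> 1
  row 11 [1011]: F1=1 F2=0 -> F1&~F2 -> 1
  row 12 [1100]: F1=1 F2=1 -> F1&~F2 -> 0
  row 13 [1101]: F1=1 F2=1 -> F1&~F2 -> 0
  row 14 [1110]: F1=1 F2=1 -> F1&~F2 -> 0
  row 15 [1111]: F1=1 F2=1 -> F1&~F2 -> 0
Full result column, 4 rows per line (u,v fixed per line; w,z runs 00..11 left to right):
  rows 0-3 [u,v=00]: 0000  = hex 0
  rows 4-7 [u,v=01]: 0000  = hex 0
  rows 8-11 [u,v=10]: 0011  = hex 3
  rows 12-15 [u,v=11]: 0000  = hex 0
Counterexample vector (row 0 .. row 15) = 0000000000110000
Output column grouped in 4s = 0000 0000 0011 0000 = 0x0030
Convert to decimal digit by digit (value = value*16 + digit):
  0 -> 0
  0*16 + 0 = 0
  0*16 + 3 = 3
  3*16 + 0 = 48
Decimal = 48

48


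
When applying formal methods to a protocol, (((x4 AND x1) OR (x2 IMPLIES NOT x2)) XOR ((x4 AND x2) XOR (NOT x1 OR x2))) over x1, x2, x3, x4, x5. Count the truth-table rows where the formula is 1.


Formula: (((x4 AND x1) OR (x2 IMPLIES NOT x2)) XOR ((x4 AND x2) XOR (NOT x1 OR x2))) over 5 vars (32 rows)
Evaluate each row (x1, x2, x3, x4, x5 as bits, MSB first):
  row 0 [00000]: (((0 AND 0) OR (0 IMPLIES NOT 0)) XOR ((0 AND 0) XOR (NOT 0 OR 0))) -> 0
  row 1 [00001]: (((0 AND 0) OR (0 IMPLIES NOT 0)) XOR ((0 AND 0) XOR (NOT 0 OR 0))) -> 0
  row 2 [00010]: (((1 AND 0) OR (0 IMPLIES NOT 0)) XOR ((1 AND 0) XOR (NOT 0 OR 0))) -> 0
  row 3 [00011]: (((1 AND 0) OR (0 IMPLIES NOT 0)) XOR ((1 AND 0) XOR (NOT 0 OR 0))) -> 0
  row 4 [00100]: (((0 AND 0) OR (0 IMPLIES NOT 0)) XOR ((0 AND 0) XOR (NOT 0 OR 0))) -> 0
  row 5 [00101]: (((0 AND 0) OR (0 IMPLIES NOT 0)) XOR ((0 AND 0) XOR (NOT 0 OR 0))) -> 0
  row 6 [00110]: (((1 AND 0) OR (0 IMPLIES NOT 0)) XOR ((1 AND 0) XOR (NOT 0 OR 0))) -> 0
  row 7 [00111]: (((1 AND 0) OR (0 IMPLIES NOT 0)) XOR ((1 AND 0) XOR (NOT 0 OR 0))) -> 0
  row 8 [01000]: (((0 AND 0) OR (1 IMPLIES NOT 1)) XOR ((0 AND 1) XOR (NOT 0 OR 1))) -> 1
  row 9 [01001]: (((0 AND 0) OR (1 IMPLIES NOT 1)) XOR ((0 AND 1) XOR (NOT 0 OR 1))) -> 1
  row 10 [01010]: (((1 AND 0) OR (1 IMPLIES NOT 1)) XOR ((1 AND 1) XOR (NOT 0 OR 1))) -> 0
  row 11 [01011]: (((1 AND 0) OR (1 IMPLIES NOT 1)) XOR ((1 AND 1) XOR (NOT 0 OR 1))) -> 0
  row 12 [01100]: (((0 AND 0) OR (1 IMPLIES NOT 1)) XOR ((0 AND 1) XOR (NOT 0 OR 1))) -> 1
  row 13 [01101]: (((0 AND 0) OR (1 IMPLIES NOT 1)) XOR ((0 AND 1) XOR (NOT 0 OR 1))) -> 1
  row 14 [01110]: (((1 AND 0) OR (1 IMPLIES NOT 1)) XOR ((1 AND 1) XOR (NOT 0 OR 1))) -> 0
  row 15 [01111]: (((1 AND 0) OR (1 IMPLIES NOT 1)) XOR ((1 AND 1) XOR (NOT 0 OR 1))) -> 0
  row 16 [10000]: (((0 AND 1) OR (0 IMPLIES NOT 0)) XOR ((0 AND 0) XOR (NOT 1 OR 0))) -> 1
  row 17 [10001]: (((0 AND 1) OR (0 IMPLIES NOT 0)) XOR ((0 AND 0) XOR (NOT 1 OR 0))) -> 1
  row 18 [10010]: (((1 AND 1) OR (0 IMPLIES NOT 0)) XOR ((1 AND 0) XOR (NOT 1 OR 0))) -> 1
  row 19 [10011]: (((1 AND 1) OR (0 IMPLIES NOT 0)) XOR ((1 AND 0) XOR (NOT 1 OR 0))) -> 1
  row 20 [10100]: (((0 AND 1) OR (0 IMPLIES NOT 0)) XOR ((0 AND 0) XOR (NOT 1 OR 0))) -> 1
  row 21 [10101]: (((0 AND 1) OR (0 IMPLIES NOT 0)) XOR ((0 AND 0) XOR (NOT 1 OR 0))) -> 1
  row 22 [10110]: (((1 AND 1) OR (0 IMPLIES NOT 0)) XOR ((1 AND 0) XOR (NOT 1 OR 0))) -> 1
  row 23 [10111]: (((1 AND 1) OR (0 IMPLIES NOT 0)) XOR ((1 AND 0) XOR (NOT 1 OR 0))) -> 1
  row 24 [11000]: (((0 AND 1) OR (1 IMPLIES NOT 1)) XOR ((0 AND 1) XOR (NOT 1 OR 1))) -> 1
  row 25 [11001]: (((0 AND 1) OR (1 IMPLIES NOT 1)) XOR ((0 AND 1) XOR (NOT 1 OR 1))) -> 1
  row 26 [11010]: (((1 AND 1) OR (1 IMPLIES NOT 1)) XOR ((1 AND 1) XOR (NOT 1 OR 1))) -> 1
  row 27 [11011]: (((1 AND 1) OR (1 IMPLIES NOT 1)) XOR ((1 AND 1) XOR (NOT 1 OR 1))) -> 1
  row 28 [11100]: (((0 AND 1) OR (1 IMPLIES NOT 1)) XOR ((0 AND 1) XOR (NOT 1 OR 1))) -> 1
  row 29 [11101]: (((0 AND 1) OR (1 IMPLIES NOT 1)) XOR ((0 AND 1) XOR (NOT 1 OR 1))) -> 1
  row 30 [11110]: (((1 AND 1) OR (1 IMPLIES NOT 1)) XOR ((1 AND 1) XOR (NOT 1 OR 1))) -> 1
  row 31 [11111]: (((1 AND 1) OR (1 IMPLIES NOT 1)) XOR ((1 AND 1) XOR (NOT 1 OR 1))) -> 1
Full result column, 8 rows per line (x1,x2 fixed per line; x3,x4,x5 runs 000..111 left to right):
  rows 0-7 [x1,x2=00]: 00000000  (ones: 0)
  rows 8-15 [x1,x2=01]: 11001100  (ones: 4)
  rows 16-23 [x1,x2=10]: 11111111  (ones: 8)
  rows 24-31 [x1,x2=11]: 11111111  (ones: 8)
Count of 1-rows = 0+4+8+8 = 20

20


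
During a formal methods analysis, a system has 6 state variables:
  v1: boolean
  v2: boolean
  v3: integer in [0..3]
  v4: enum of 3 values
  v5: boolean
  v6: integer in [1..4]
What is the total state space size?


State space = product of domain sizes of all variables.
Domain sizes:
  v1 (boolean): 2
  v2 (boolean): 2
  v3 (integer in [0..3]): 4
  v4 (enum of 3 values): 3
  v5 (boolean): 2
  v6 (integer in [1..4]): 4
Product = 2 * 2 * 4 * 3 * 2 * 4 = 384

384


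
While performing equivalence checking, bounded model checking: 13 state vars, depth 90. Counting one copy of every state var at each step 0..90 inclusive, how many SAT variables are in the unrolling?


BMC unrolls to depth k, creating one copy of each state var for steps 0..k.
Step count = 90 + 1 = 91 (steps 0 through 90)
Vars per step = 13
Total = 13 * 91 = 1183

1183


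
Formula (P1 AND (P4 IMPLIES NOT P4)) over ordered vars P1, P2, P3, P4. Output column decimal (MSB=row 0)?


Formula: (P1 AND (P4 IMPLIES NOT P4)) over P1, P2, P3, P4 (16 rows)
Evaluate each row (bits = P1,P2,P3,P4, MSB first):
  row 0 [0000]: (0 AND (0 IMPLIES NOT 0)) -> 0
  row 1 [0001]: (0 AND (1 IMPLIES NOT 1)) -> 0
  row 2 [0010]: (0 AND (0 IMPLIES NOT 0)) -> 0
  row 3 [0011]: (0 AND (1 IMPLIES NOT 1)) -> 0
  row 4 [0100]: (0 AND (0 IMPLIES NOT 0)) -> 0
  row 5 [0101]: (0 AND (1 IMPLIES NOT 1)) -> 0
  row 6 [0110]: (0 AND (0 IMPLIES NOT 0)) -> 0
  row 7 [0111]: (0 AND (1 IMPLIES NOT 1)) -> 0
  row 8 [1000]: (1 AND (0 IMPLIES NOT 0)) -> 1
  row 9 [1001]: (1 AND (1 IMPLIES NOT 1)) -> 0
  row 10 [1010]: (1 AND (0 IMPLIES NOT 0)) -> 1
  row 11 [1011]: (1 AND (1 IMPLIES NOT 1)) -> 0
  row 12 [1100]: (1 AND (0 IMPLIES NOT 0)) -> 1
  row 13 [1101]: (1 AND (1 IMPLIES NOT 1)) -> 0
  row 14 [1110]: (1 AND (0 IMPLIES NOT 0)) -> 1
  row 15 [1111]: (1 AND (1 IMPLIES NOT 1)) -> 0
Full result column, 4 rows per line (P1,P2 fixed per line; P3,P4 runs 00..11 left to right):
  rows 0-3 [P1,P2=00]: 0000  = hex 0
  rows 4-7 [P1,P2=01]: 0000  = hex 0
  rows 8-11 [P1,P2=10]: 1010  = hex A
  rows 12-15 [P1,P2=11]: 1010  = hex A
Output column (row 0 .. row 15) = 0000000010101010
Output column grouped in 4s = 0000 0000 1010 1010 = 0x00AA
Convert to decimal digit by digit (value = value*16 + digit):
  0 -> 0
  0*16 + 0 = 0
  0*16 + 10 (A) = 10
  10*16 + 10 (A) = 170
Decimal = 170

170


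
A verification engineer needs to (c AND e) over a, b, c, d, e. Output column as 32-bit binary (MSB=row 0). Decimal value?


Formula: (c AND e) over a, b, c, d, e (32 rows)
Evaluate each row (bits = a,b,c,d,e, MSB first):
  row 0 [00000]: (0 AND 0) -> 0
  row 1 [00001]: (0 AND 1) -> 0
  row 2 [00010]: (0 AND 0) -> 0
  row 3 [00011]: (0 AND 1) -> 0
  row 4 [00100]: (1 AND 0) -> 0
  row 5 [00101]: (1 AND 1) -> 1
  row 6 [00110]: (1 AND 0) -> 0
  row 7 [00111]: (1 AND 1) -> 1
  row 8 [01000]: (0 AND 0) -> 0
  row 9 [01001]: (0 AND 1) -> 0
  row 10 [01010]: (0 AND 0) -> 0
  row 11 [01011]: (0 AND 1) -> 0
  row 12 [01100]: (1 AND 0) -> 0
  row 13 [01101]: (1 AND 1) -> 1
  row 14 [01110]: (1 AND 0) -> 0
  row 15 [01111]: (1 AND 1) -> 1
  row 16 [10000]: (0 AND 0) -> 0
  row 17 [10001]: (0 AND 1) -> 0
  row 18 [10010]: (0 AND 0) -> 0
  row 19 [10011]: (0 AND 1) -> 0
  row 20 [10100]: (1 AND 0) -> 0
  row 21 [10101]: (1 AND 1) -> 1
  row 22 [10110]: (1 AND 0) -> 0
  row 23 [10111]: (1 AND 1) -> 1
  row 24 [11000]: (0 AND 0) -> 0
  row 25 [11001]: (0 AND 1) -> 0
  row 26 [11010]: (0 AND 0) -> 0
  row 27 [11011]: (0 AND 1) -> 0
  row 28 [11100]: (1 AND 0) -> 0
  row 29 [11101]: (1 AND 1) -> 1
  row 30 [11110]: (1 AND 0) -> 0
  row 31 [11111]: (1 AND 1) -> 1
Full result column, 4 rows per line (a,b,c fixed per line; d,e runs 00..11 left to right):
  rows 0-3 [a,b,c=000]: 0000  = hex 0
  rows 4-7 [a,b,c=001]: 0101  = hex 5
  rows 8-11 [a,b,c=010]: 0000  = hex 0
  rows 12-15 [a,b,c=011]: 0101  = hex 5
  rows 16-19 [a,b,c=100]: 0000  = hex 0
  rows 20-23 [a,b,c=101]: 0101  = hex 5
  rows 24-27 [a,b,c=110]: 0000  = hex 0
  rows 28-31 [a,b,c=111]: 0101  = hex 5
Output column (row 0 .. row 31) = 00000101000001010000010100000101
Output column grouped in 4s = 0000 0101 0000 0101 0000 0101 0000 0101 = 0x05050505
Convert to decimal digit by digit (value = value*16 + digit):
  0 -> 0
  0*16 + 5 = 5
  5*16 + 0 = 80
  80*16 + 5 = 1285
  1285*16 + 0 = 20560
  20560*16 + 5 = 328965
  328965*16 + 0 = 5263440
  5263440*16 + 5 = 84215045
Decimal = 84215045

84215045


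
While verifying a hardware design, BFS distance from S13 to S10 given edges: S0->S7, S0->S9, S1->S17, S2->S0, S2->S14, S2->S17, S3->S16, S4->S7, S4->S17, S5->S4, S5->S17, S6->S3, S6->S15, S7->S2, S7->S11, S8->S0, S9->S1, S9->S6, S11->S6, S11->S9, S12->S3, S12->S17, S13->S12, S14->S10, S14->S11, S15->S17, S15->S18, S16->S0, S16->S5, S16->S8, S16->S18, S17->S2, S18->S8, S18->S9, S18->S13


BFS layer-by-layer from S13:
  dist 0: {S13}
  dist 1: {S12}
  dist 2: {S3, S17}
  dist 3: {S2, S16}
  dist 4: {S0, S5, S8, S14, S18}
  dist 5: {S4, S7, S9, S10, S11}
  -> S10 reached at distance 5
Shortest path length = 5

5


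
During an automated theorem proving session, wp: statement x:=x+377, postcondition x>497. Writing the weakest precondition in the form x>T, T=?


Formula: wp(x:=E, P) = P[E/x] (substitute E for x in postcondition)
Step 1: Postcondition: x>497
Step 2: Substitute x+377 for x: x+377>497
Step 3: Solve for x: x > 497-377 = 120

120


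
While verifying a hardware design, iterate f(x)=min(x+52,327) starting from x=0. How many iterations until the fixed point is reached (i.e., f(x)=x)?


Step 1: x=0, cap=327, increment=52
Step 2: x grows by 52 each step until capped at 327; fixed point is x=327
Step 3: iterations = ceil(327/52) = 7

7


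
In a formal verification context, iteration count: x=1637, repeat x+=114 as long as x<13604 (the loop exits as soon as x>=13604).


Step 1: x goes from 1637 toward 13604 by 114; the body runs while x<13604, so iterations = ceil((bound-start)/step)
Step 2: Distance=11967
Step 3: ceil(11967/114)=105

105


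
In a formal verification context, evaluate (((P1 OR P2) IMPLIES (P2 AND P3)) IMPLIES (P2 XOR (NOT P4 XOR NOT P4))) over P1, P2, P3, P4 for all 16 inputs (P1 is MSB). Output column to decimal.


Formula: (((P1 OR P2) IMPLIES (P2 AND P3)) IMPLIES (P2 XOR (NOT P4 XOR NOT P4))) over P1, P2, P3, P4 (16 rows)
Evaluate each row (bits = P1,P2,P3,P4, MSB first):
  row 0 [0000]: (((0 OR 0) IMPLIES (0 AND 0)) IMPLIES (0 XOR (NOT 0 XOR NOT 0))) -> 0
  row 1 [0001]: (((0 OR 0) IMPLIES (0 AND 0)) IMPLIES (0 XOR (NOT 1 XOR NOT 1))) -> 0
  row 2 [0010]: (((0 OR 0) IMPLIES (0 AND 1)) IMPLIES (0 XOR (NOT 0 XOR NOT 0))) -> 0
  row 3 [0011]: (((0 OR 0) IMPLIES (0 AND 1)) IMPLIES (0 XOR (NOT 1 XOR NOT 1))) -> 0
  row 4 [0100]: (((0 OR 1) IMPLIES (1 AND 0)) IMPLIES (1 XOR (NOT 0 XOR NOT 0))) -> 1
  row 5 [0101]: (((0 OR 1) IMPLIES (1 AND 0)) IMPLIES (1 XOR (NOT 1 XOR NOT 1))) -> 1
  row 6 [0110]: (((0 OR 1) IMPLIES (1 AND 1)) IMPLIES (1 XOR (NOT 0 XOR NOT 0))) -> 1
  row 7 [0111]: (((0 OR 1) IMPLIES (1 AND 1)) IMPLIES (1 XOR (NOT 1 XOR NOT 1))) -> 1
  row 8 [1000]: (((1 OR 0) IMPLIES (0 AND 0)) IMPLIES (0 XOR (NOT 0 XOR NOT 0))) -> 1
  row 9 [1001]: (((1 OR 0) IMPLIES (0 AND 0)) IMPLIES (0 XOR (NOT 1 XOR NOT 1))) -> 1
  row 10 [1010]: (((1 OR 0) IMPLIES (0 AND 1)) IMPLIES (0 XOR (NOT 0 XOR NOT 0))) -> 1
  row 11 [1011]: (((1 OR 0) IMPLIES (0 AND 1)) IMPLIES (0 XOR (NOT 1 XOR NOT 1))) -> 1
  row 12 [1100]: (((1 OR 1) IMPLIES (1 AND 0)) IMPLIES (1 XOR (NOT 0 XOR NOT 0))) -> 1
  row 13 [1101]: (((1 OR 1) IMPLIES (1 AND 0)) IMPLIES (1 XOR (NOT 1 XOR NOT 1))) -> 1
  row 14 [1110]: (((1 OR 1) IMPLIES (1 AND 1)) IMPLIES (1 XOR (NOT 0 XOR NOT 0))) -> 1
  row 15 [1111]: (((1 OR 1) IMPLIES (1 AND 1)) IMPLIES (1 XOR (NOT 1 XOR NOT 1))) -> 1
Full result column, 4 rows per line (P1,P2 fixed per line; P3,P4 runs 00..11 left to right):
  rows 0-3 [P1,P2=00]: 0000  = hex 0
  rows 4-7 [P1,P2=01]: 1111  = hex F
  rows 8-11 [P1,P2=10]: 1111  = hex F
  rows 12-15 [P1,P2=11]: 1111  = hex F
Output column (row 0 .. row 15) = 0000111111111111
Output column grouped in 4s = 0000 1111 1111 1111 = 0x0FFF
Convert to decimal digit by digit (value = value*16 + digit):
  0 -> 0
  0*16 + 15 (F) = 15
  15*16 + 15 (F) = 255
  255*16 + 15 (F) = 4095
Decimal = 4095

4095


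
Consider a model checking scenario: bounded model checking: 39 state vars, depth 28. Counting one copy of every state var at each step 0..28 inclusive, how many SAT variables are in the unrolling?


BMC unrolls to depth k, creating one copy of each state var for steps 0..k.
Step count = 28 + 1 = 29 (steps 0 through 28)
Vars per step = 39
Total = 39 * 29 = 1131

1131


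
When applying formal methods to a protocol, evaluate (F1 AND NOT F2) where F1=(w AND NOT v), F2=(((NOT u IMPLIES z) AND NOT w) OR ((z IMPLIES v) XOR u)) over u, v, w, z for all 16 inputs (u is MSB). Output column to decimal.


F1 = (w AND NOT v)
F2 = (((NOT u IMPLIES z) AND NOT w) OR ((z IMPLIES v) XOR u))
Counterexample to F1=>F2 is where F1=1 and F2=0.
Evaluate each row (bits = u,v,w,z, MSB first):
  row 0 [0000]: F1=0 F2=1 -> F1&~F2 -> 0
  row 1 [0001]: F1=0 F2=1 -> F1&~F2 -> 0
  row 2 [0010]: F1=1 F2=1 -> F1&~F2 -> 0
  row 3 [0011]: F1=1 F2=0 -> F1&~F2 -> 1
  row 4 [0100]: F1=0 F2=1 -> F1&~F2 -> 0
  row 5 [0101]: F1=0 F2=1 -> F1&~F2 -> 0
  row 6 [0110]: F1=0 F2=1 -> F1&~F2 -> 0
  row 7 [0111]: F1=0 F2=1 -> F1&~F2 -> 0
  row 8 [1000]: F1=0 F2=1 -> F1&~F2 -> 0
  row 9 [1001]: F1=0 F2=1 -> F1&~F2 -> 0
  row 10 [1010]: F1=1 F2=0 -> F1&~F2 -> 1
  row 11 [1011]: F1=1 F2=1 -> F1&~F2 -> 0
  row 12 [1100]: F1=0 F2=1 -> F1&~F2 -> 0
  row 13 [1101]: F1=0 F2=1 -> F1&~F2 -> 0
  row 14 [1110]: F1=0 F2=0 -> F1&~F2 -> 0
  row 15 [1111]: F1=0 F2=0 -> F1&~F2 -> 0
Full result column, 4 rows per line (u,v fixed per line; w,z runs 00..11 left to right):
  rows 0-3 [u,v=00]: 0001  = hex 1
  rows 4-7 [u,v=01]: 0000  = hex 0
  rows 8-11 [u,v=10]: 0010  = hex 2
  rows 12-15 [u,v=11]: 0000  = hex 0
Counterexample vector (row 0 .. row 15) = 0001000000100000
Output column grouped in 4s = 0001 0000 0010 0000 = 0x1020
Convert to decimal digit by digit (value = value*16 + digit):
  1 -> 1
  1*16 + 0 = 16
  16*16 + 2 = 258
  258*16 + 0 = 4128
Decimal = 4128

4128


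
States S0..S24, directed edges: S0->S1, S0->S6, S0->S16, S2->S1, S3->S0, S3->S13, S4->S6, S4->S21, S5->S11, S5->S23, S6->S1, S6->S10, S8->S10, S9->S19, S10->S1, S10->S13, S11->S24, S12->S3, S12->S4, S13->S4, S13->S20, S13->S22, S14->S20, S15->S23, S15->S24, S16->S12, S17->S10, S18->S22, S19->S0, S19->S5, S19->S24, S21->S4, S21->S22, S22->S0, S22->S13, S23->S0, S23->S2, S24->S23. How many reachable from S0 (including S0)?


BFS from S0:
  layer 0: {S0}
  layer 1: {S1, S6, S16}
  layer 2: {S10, S12}
  layer 3: {S3, S4, S13}
  layer 4: {S20, S21, S22}
Reachable set: {S0, S1, S3, S4, S6, S10, S12, S13, S16, S20, S21, S22}
Count = 12

12


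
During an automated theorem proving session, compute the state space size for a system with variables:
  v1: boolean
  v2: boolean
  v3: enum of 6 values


State space = product of domain sizes of all variables.
Domain sizes:
  v1 (boolean): 2
  v2 (boolean): 2
  v3 (enum of 6 values): 6
Product = 2 * 2 * 6 = 24

24


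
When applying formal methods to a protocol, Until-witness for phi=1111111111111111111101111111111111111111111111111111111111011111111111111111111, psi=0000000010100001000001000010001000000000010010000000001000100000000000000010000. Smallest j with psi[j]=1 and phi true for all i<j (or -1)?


(phi U psi) at 0: need smallest j with psi[j]=1 and phi[i]=1 for all i in [0,j).
Scan from step 0:
  step 0: phi=1, psi=0 -> continue
  step 1: phi=1, psi=0 -> continue
  step 2: phi=1, psi=0 -> continue
  step 3: phi=1, psi=0 -> continue
  step 8: psi=1 and phi held for [0,8) -> witness found
Witness step = 8

8


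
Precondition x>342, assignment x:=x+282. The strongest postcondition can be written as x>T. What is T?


Formula: sp(P, x:=E) = exists old_x. (x = E[old_x/x]) AND P[old_x/x] (old_x is the value of x before the assignment; eliminate old_x by solving x = E[old_x/x] for old_x)
Step 1: Precondition P: x>342, i.e. old_x > 342
Step 2: Assignment gives x = old_x + 282, so old_x = x - 282
Step 3: Substitute into P: x - 282 > 342
Step 4: Simplify: x > 342+282 = 624

624


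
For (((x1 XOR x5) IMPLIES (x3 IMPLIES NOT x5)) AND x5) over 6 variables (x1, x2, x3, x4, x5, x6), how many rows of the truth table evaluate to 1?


Formula: (((x1 XOR x5) IMPLIES (x3 IMPLIES NOT x5)) AND x5) over 6 vars (64 rows)
Evaluate each row (x1, x2, x3, x4, x5, x6 as bits, MSB first):
  row 0 [000000]: (((0 XOR 0) IMPLIES (0 IMPLIES NOT 0)) AND 0) -> 0
  row 1 [000001]: (((0 XOR 0) IMPLIES (0 IMPLIES NOT 0)) AND 0) -> 0
  row 2 [000010]: (((0 XOR 1) IMPLIES (0 IMPLIES NOT 1)) AND 1) -> 1
  row 3 [000011]: (((0 XOR 1) IMPLIES (0 IMPLIES NOT 1)) AND 1) -> 1
  row 4 [000100]: (((0 XOR 0) IMPLIES (0 IMPLIES NOT 0)) AND 0) -> 0
  (every remaining row is evaluated the same way; all 64 results are listed next)
Full result column, 8 rows per line (x1,x2,x3 fixed per line; x4,x5,x6 runs 000..111 left to right):
  rows 0-7 [x1,x2,x3=000]: 00110011  (ones: 4)
  rows 8-15 [x1,x2,x3=001]: 00000000  (ones: 0)
  rows 16-23 [x1,x2,x3=010]: 00110011  (ones: 4)
  rows 24-31 [x1,x2,x3=011]: 00000000  (ones: 0)
  rows 32-39 [x1,x2,x3=100]: 00110011  (ones: 4)
  rows 40-47 [x1,x2,x3=101]: 00110011  (ones: 4)
  rows 48-55 [x1,x2,x3=110]: 00110011  (ones: 4)
  rows 56-63 [x1,x2,x3=111]: 00110011  (ones: 4)
Count of 1-rows = 4+0+4+0+4+4+4+4 = 24

24


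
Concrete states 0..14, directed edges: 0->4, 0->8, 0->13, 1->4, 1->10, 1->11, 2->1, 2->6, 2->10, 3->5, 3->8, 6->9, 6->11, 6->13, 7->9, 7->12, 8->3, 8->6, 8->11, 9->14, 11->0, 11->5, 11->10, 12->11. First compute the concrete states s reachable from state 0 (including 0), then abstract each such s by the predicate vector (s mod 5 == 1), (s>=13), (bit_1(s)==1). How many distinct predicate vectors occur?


BFS from 0:
Concrete reachable: {0, 3, 4, 5, 6, 8, 9, 10, 11, 13, 14}
Abstract via predicates (s mod 5 == 1), (s>=13), (bit_1(s)==1):
  (0,0,0) <- {0, 4, 5, 8, 9}
  (0,0,1) <- {3, 10}
  (0,1,0) <- {13}
  (0,1,1) <- {14}
  (1,0,1) <- {6, 11}
Distinct abstract states = 5

5


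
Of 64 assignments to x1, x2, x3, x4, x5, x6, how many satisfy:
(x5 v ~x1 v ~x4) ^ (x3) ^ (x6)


CNF with 3 clauses over 6 vars (64 assignments).
An assignment satisfies CNF iff every clause has >=1 true literal.
Check each row (bits = x1,x2,x3,x4,x5,x6; clause T/F shown):
  row 0 [000000]: clauses=TFF -> 0
  row 1 [000001]: clauses=TFT -> 0
  row 2 [000010]: clauses=TFF -> 0
  row 3 [000011]: clauses=TFT -> 0
  row 4 [000100]: clauses=TFF -> 0
  (every remaining row is evaluated the same way; all 64 results are listed next)
Full result column, 8 rows per line (x1,x2,x3 fixed per line; x4,x5,x6 runs 000..111 left to right):
  rows 0-7 [x1,x2,x3=000]: 00000000  (ones: 0)
  rows 8-15 [x1,x2,x3=001]: 01010101  (ones: 4)
  rows 16-23 [x1,x2,x3=010]: 00000000  (ones: 0)
  rows 24-31 [x1,x2,x3=011]: 01010101  (ones: 4)
  rows 32-39 [x1,x2,x3=100]: 00000000  (ones: 0)
  rows 40-47 [x1,x2,x3=101]: 01010001  (ones: 3)
  rows 48-55 [x1,x2,x3=110]: 00000000  (ones: 0)
  rows 56-63 [x1,x2,x3=111]: 01010001  (ones: 3)
Satisfying assignments = 0+4+0+4+0+3+0+3 = 14

14


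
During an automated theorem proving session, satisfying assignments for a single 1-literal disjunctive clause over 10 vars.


Step 1: Total=2^10=1024
Step 2: Unsat when all 1 false: 2^9=512
Step 3: Sat=1024-512=512

512


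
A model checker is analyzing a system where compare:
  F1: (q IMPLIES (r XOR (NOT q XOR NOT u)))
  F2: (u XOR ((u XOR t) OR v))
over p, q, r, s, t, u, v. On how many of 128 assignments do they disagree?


F1 = (q IMPLIES (r XOR (NOT q XOR NOT u)))
F2 = (u XOR ((u XOR t) OR v))
Evaluate both on each of 128 rows (bits = p,q,r,s,t,u,v):
  row 0 [0000000]: F1=1 F2=0 (differ) -> 1
  row 1 [0000001]: F1=1 F2=1 -> 0
  row 2 [0000010]: F1=1 F2=0 (differ) -> 1
  row 3 [0000011]: F1=1 F2=0 (differ) -> 1
  row 4 [0000100]: F1=1 F2=1 -> 0
  (every remaining row is evaluated the same way; all 128 results are listed next)
Full result column, 8 rows per line (p,q,r,s fixed per line; t,u,v runs 000..111 left to right):
  rows 0-7 [p,q,r,s=0000]: 10110001  (ones: 4)
  rows 8-15 [p,q,r,s=0001]: 10110001  (ones: 4)
  rows 16-23 [p,q,r,s=0010]: 10110001  (ones: 4)
  rows 24-31 [p,q,r,s=0011]: 10110001  (ones: 4)
  rows 32-39 [p,q,r,s=0100]: 10000010  (ones: 2)
  rows 40-47 [p,q,r,s=0101]: 10000010  (ones: 2)
  rows 48-55 [p,q,r,s=0110]: 01111101  (ones: 6)
  rows 56-63 [p,q,r,s=0111]: 01111101  (ones: 6)
  rows 64-71 [p,q,r,s=1000]: 10110001  (ones: 4)
  rows 72-79 [p,q,r,s=1001]: 10110001  (ones: 4)
  rows 80-87 [p,q,r,s=1010]: 10110001  (ones: 4)
  rows 88-95 [p,q,r,s=1011]: 10110001  (ones: 4)
  rows 96-103 [p,q,r,s=1100]: 10000010  (ones: 2)
  rows 104-111 [p,q,r,s=1101]: 10000010  (ones: 2)
  rows 112-119 [p,q,r,s=1110]: 01111101  (ones: 6)
  rows 120-127 [p,q,r,s=1111]: 01111101  (ones: 6)
Disagreements = 4+4+4+4+2+2+6+6+4+4+4+4+2+2+6+6 = 64

64


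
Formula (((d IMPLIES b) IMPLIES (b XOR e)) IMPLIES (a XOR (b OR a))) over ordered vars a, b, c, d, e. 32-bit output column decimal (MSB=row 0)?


Formula: (((d IMPLIES b) IMPLIES (b XOR e)) IMPLIES (a XOR (b OR a))) over a, b, c, d, e (32 rows)
Evaluate each row (bits = a,b,c,d,e, MSB first):
  row 0 [00000]: (((0 IMPLIES 0) IMPLIES (0 XOR 0)) IMPLIES (0 XOR (0 OR 0))) -> 1
  row 1 [00001]: (((0 IMPLIES 0) IMPLIES (0 XOR 1)) IMPLIES (0 XOR (0 OR 0))) -> 0
  row 2 [00010]: (((1 IMPLIES 0) IMPLIES (0 XOR 0)) IMPLIES (0 XOR (0 OR 0))) -> 0
  row 3 [00011]: (((1 IMPLIES 0) IMPLIES (0 XOR 1)) IMPLIES (0 XOR (0 OR 0))) -> 0
  row 4 [00100]: (((0 IMPLIES 0) IMPLIES (0 XOR 0)) IMPLIES (0 XOR (0 OR 0))) -> 1
  row 5 [00101]: (((0 IMPLIES 0) IMPLIES (0 XOR 1)) IMPLIES (0 XOR (0 OR 0))) -> 0
  row 6 [00110]: (((1 IMPLIES 0) IMPLIES (0 XOR 0)) IMPLIES (0 XOR (0 OR 0))) -> 0
  row 7 [00111]: (((1 IMPLIES 0) IMPLIES (0 XOR 1)) IMPLIES (0 XOR (0 OR 0))) -> 0
  row 8 [01000]: (((0 IMPLIES 1) IMPLIES (1 XOR 0)) IMPLIES (0 XOR (1 OR 0))) -> 1
  row 9 [01001]: (((0 IMPLIES 1) IMPLIES (1 XOR 1)) IMPLIES (0 XOR (1 OR 0))) -> 1
  row 10 [01010]: (((1 IMPLIES 1) IMPLIES (1 XOR 0)) IMPLIES (0 XOR (1 OR 0))) -> 1
  row 11 [01011]: (((1 IMPLIES 1) IMPLIES (1 XOR 1)) IMPLIES (0 XOR (1 OR 0))) -> 1
  row 12 [01100]: (((0 IMPLIES 1) IMPLIES (1 XOR 0)) IMPLIES (0 XOR (1 OR 0))) -> 1
  row 13 [01101]: (((0 IMPLIES 1) IMPLIES (1 XOR 1)) IMPLIES (0 XOR (1 OR 0))) -> 1
  row 14 [01110]: (((1 IMPLIES 1) IMPLIES (1 XOR 0)) IMPLIES (0 XOR (1 OR 0))) -> 1
  row 15 [01111]: (((1 IMPLIES 1) IMPLIES (1 XOR 1)) IMPLIES (0 XOR (1 OR 0))) -> 1
  row 16 [10000]: (((0 IMPLIES 0) IMPLIES (0 XOR 0)) IMPLIES (1 XOR (0 OR 1))) -> 1
  row 17 [10001]: (((0 IMPLIES 0) IMPLIES (0 XOR 1)) IMPLIES (1 XOR (0 OR 1))) -> 0
  row 18 [10010]: (((1 IMPLIES 0) IMPLIES (0 XOR 0)) IMPLIES (1 XOR (0 OR 1))) -> 0
  row 19 [10011]: (((1 IMPLIES 0) IMPLIES (0 XOR 1)) IMPLIES (1 XOR (0 OR 1))) -> 0
  row 20 [10100]: (((0 IMPLIES 0) IMPLIES (0 XOR 0)) IMPLIES (1 XOR (0 OR 1))) -> 1
  row 21 [10101]: (((0 IMPLIES 0) IMPLIES (0 XOR 1)) IMPLIES (1 XOR (0 OR 1))) -> 0
  row 22 [10110]: (((1 IMPLIES 0) IMPLIES (0 XOR 0)) IMPLIES (1 XOR (0 OR 1))) -> 0
  row 23 [10111]: (((1 IMPLIES 0) IMPLIES (0 XOR 1)) IMPLIES (1 XOR (0 OR 1))) -> 0
  row 24 [11000]: (((0 IMPLIES 1) IMPLIES (1 XOR 0)) IMPLIES (1 XOR (1 OR 1))) -> 0
  row 25 [11001]: (((0 IMPLIES 1) IMPLIES (1 XOR 1)) IMPLIES (1 XOR (1 OR 1))) -> 1
  row 26 [11010]: (((1 IMPLIES 1) IMPLIES (1 XOR 0)) IMPLIES (1 XOR (1 OR 1))) -> 0
  row 27 [11011]: (((1 IMPLIES 1) IMPLIES (1 XOR 1)) IMPLIES (1 XOR (1 OR 1))) -> 1
  row 28 [11100]: (((0 IMPLIES 1) IMPLIES (1 XOR 0)) IMPLIES (1 XOR (1 OR 1))) -> 0
  row 29 [11101]: (((0 IMPLIES 1) IMPLIES (1 XOR 1)) IMPLIES (1 XOR (1 OR 1))) -> 1
  row 30 [11110]: (((1 IMPLIES 1) IMPLIES (1 XOR 0)) IMPLIES (1 XOR (1 OR 1))) -> 0
  row 31 [11111]: (((1 IMPLIES 1) IMPLIES (1 XOR 1)) IMPLIES (1 XOR (1 OR 1))) -> 1
Full result column, 4 rows per line (a,b,c fixed per line; d,e runs 00..11 left to right):
  rows 0-3 [a,b,c=000]: 1000  = hex 8
  rows 4-7 [a,b,c=001]: 1000  = hex 8
  rows 8-11 [a,b,c=010]: 1111  = hex F
  rows 12-15 [a,b,c=011]: 1111  = hex F
  rows 16-19 [a,b,c=100]: 1000  = hex 8
  rows 20-23 [a,b,c=101]: 1000  = hex 8
  rows 24-27 [a,b,c=110]: 0101  = hex 5
  rows 28-31 [a,b,c=111]: 0101  = hex 5
Output column (row 0 .. row 31) = 10001000111111111000100001010101
Output column grouped in 4s = 1000 1000 1111 1111 1000 1000 0101 0101 = 0x88FF8855
Convert to decimal digit by digit (value = value*16 + digit):
  8 -> 8
  8*16 + 8 = 136
  136*16 + 15 (F) = 2191
  2191*16 + 15 (F) = 35071
  35071*16 + 8 = 561144
  561144*16 + 8 = 8978312
  8978312*16 + 5 = 143652997
  143652997*16 + 5 = 2298447957
Decimal = 2298447957

2298447957


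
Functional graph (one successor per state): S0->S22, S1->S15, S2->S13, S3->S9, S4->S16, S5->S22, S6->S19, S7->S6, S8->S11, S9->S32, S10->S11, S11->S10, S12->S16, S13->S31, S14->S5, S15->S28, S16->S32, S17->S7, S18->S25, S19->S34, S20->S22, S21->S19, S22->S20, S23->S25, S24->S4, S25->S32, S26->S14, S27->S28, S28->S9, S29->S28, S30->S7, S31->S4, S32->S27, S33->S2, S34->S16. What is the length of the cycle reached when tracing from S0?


Trace from S0 until a state repeats:
  S0 -> S22 -> S20 -> S22
S22 first seen at step 1, revisited at step 3.
Cycle length = 3 - 1 = 2

2


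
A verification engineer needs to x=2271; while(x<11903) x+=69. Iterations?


Step 1: x goes from 2271 toward 11903 by 69; the body runs while x<11903, so iterations = ceil((bound-start)/step)
Step 2: Distance=9632
Step 3: ceil(9632/69)=140

140


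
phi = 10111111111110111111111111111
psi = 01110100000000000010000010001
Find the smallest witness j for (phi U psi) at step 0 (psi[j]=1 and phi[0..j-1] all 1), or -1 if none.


(phi U psi) at 0: need smallest j with psi[j]=1 and phi[i]=1 for all i in [0,j).
Scan from step 0:
  step 0: phi=1, psi=0 -> continue
  step 1: psi=1 and phi held for [0,1) -> witness found
Witness step = 1

1


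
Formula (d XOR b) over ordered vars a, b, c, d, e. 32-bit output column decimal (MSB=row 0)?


Formula: (d XOR b) over a, b, c, d, e (32 rows)
Evaluate each row (bits = a,b,c,d,e, MSB first):
  row 0 [00000]: (0 XOR 0) -> 0
  row 1 [00001]: (0 XOR 0) -> 0
  row 2 [00010]: (1 XOR 0) -> 1
  row 3 [00011]: (1 XOR 0) -> 1
  row 4 [00100]: (0 XOR 0) -> 0
  row 5 [00101]: (0 XOR 0) -> 0
  row 6 [00110]: (1 XOR 0) -> 1
  row 7 [00111]: (1 XOR 0) -> 1
  row 8 [01000]: (0 XOR 1) -> 1
  row 9 [01001]: (0 XOR 1) -> 1
  row 10 [01010]: (1 XOR 1) -> 0
  row 11 [01011]: (1 XOR 1) -> 0
  row 12 [01100]: (0 XOR 1) -> 1
  row 13 [01101]: (0 XOR 1) -> 1
  row 14 [01110]: (1 XOR 1) -> 0
  row 15 [01111]: (1 XOR 1) -> 0
  row 16 [10000]: (0 XOR 0) -> 0
  row 17 [10001]: (0 XOR 0) -> 0
  row 18 [10010]: (1 XOR 0) -> 1
  row 19 [10011]: (1 XOR 0) -> 1
  row 20 [10100]: (0 XOR 0) -> 0
  row 21 [10101]: (0 XOR 0) -> 0
  row 22 [10110]: (1 XOR 0) -> 1
  row 23 [10111]: (1 XOR 0) -> 1
  row 24 [11000]: (0 XOR 1) -> 1
  row 25 [11001]: (0 XOR 1) -> 1
  row 26 [11010]: (1 XOR 1) -> 0
  row 27 [11011]: (1 XOR 1) -> 0
  row 28 [11100]: (0 XOR 1) -> 1
  row 29 [11101]: (0 XOR 1) -> 1
  row 30 [11110]: (1 XOR 1) -> 0
  row 31 [11111]: (1 XOR 1) -> 0
Full result column, 4 rows per line (a,b,c fixed per line; d,e runs 00..11 left to right):
  rows 0-3 [a,b,c=000]: 0011  = hex 3
  rows 4-7 [a,b,c=001]: 0011  = hex 3
  rows 8-11 [a,b,c=010]: 1100  = hex C
  rows 12-15 [a,b,c=011]: 1100  = hex C
  rows 16-19 [a,b,c=100]: 0011  = hex 3
  rows 20-23 [a,b,c=101]: 0011  = hex 3
  rows 24-27 [a,b,c=110]: 1100  = hex C
  rows 28-31 [a,b,c=111]: 1100  = hex C
Output column (row 0 .. row 31) = 00110011110011000011001111001100
Output column grouped in 4s = 0011 0011 1100 1100 0011 0011 1100 1100 = 0x33CC33CC
Convert to decimal digit by digit (value = value*16 + digit):
  3 -> 3
  3*16 + 3 = 51
  51*16 + 12 (C) = 828
  828*16 + 12 (C) = 13260
  13260*16 + 3 = 212163
  212163*16 + 3 = 3394611
  3394611*16 + 12 (C) = 54313788
  54313788*16 + 12 (C) = 869020620
Decimal = 869020620

869020620


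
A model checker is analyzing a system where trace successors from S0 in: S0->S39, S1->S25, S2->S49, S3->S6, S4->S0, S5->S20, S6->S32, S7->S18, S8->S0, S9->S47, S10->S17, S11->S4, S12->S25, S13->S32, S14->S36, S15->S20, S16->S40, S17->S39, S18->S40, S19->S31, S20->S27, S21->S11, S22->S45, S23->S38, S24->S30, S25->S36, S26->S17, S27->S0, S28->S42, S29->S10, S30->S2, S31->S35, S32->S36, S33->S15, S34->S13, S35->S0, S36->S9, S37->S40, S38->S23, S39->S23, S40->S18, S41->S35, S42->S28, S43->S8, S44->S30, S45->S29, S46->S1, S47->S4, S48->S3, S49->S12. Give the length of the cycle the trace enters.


Trace from S0 until a state repeats:
  S0 -> S39 -> S23 -> S38 -> S23
S23 first seen at step 2, revisited at step 4.
Cycle length = 4 - 2 = 2

2


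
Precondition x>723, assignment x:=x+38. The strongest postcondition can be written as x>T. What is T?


Formula: sp(P, x:=E) = exists old_x. (x = E[old_x/x]) AND P[old_x/x] (old_x is the value of x before the assignment; eliminate old_x by solving x = E[old_x/x] for old_x)
Step 1: Precondition P: x>723, i.e. old_x > 723
Step 2: Assignment gives x = old_x + 38, so old_x = x - 38
Step 3: Substitute into P: x - 38 > 723
Step 4: Simplify: x > 723+38 = 761

761


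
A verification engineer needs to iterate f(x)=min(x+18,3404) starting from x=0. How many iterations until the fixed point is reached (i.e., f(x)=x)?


Step 1: x=0, cap=3404, increment=18
Step 2: x grows by 18 each step until capped at 3404; fixed point is x=3404
Step 3: iterations = ceil(3404/18) = 190

190


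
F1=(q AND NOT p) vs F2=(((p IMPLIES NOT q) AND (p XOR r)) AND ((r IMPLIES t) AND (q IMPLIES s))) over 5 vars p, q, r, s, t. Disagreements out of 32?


F1 = (q AND NOT p)
F2 = (((p IMPLIES NOT q) AND (p XOR r)) AND ((r IMPLIES t) AND (q IMPLIES s)))
Evaluate both on each of 32 rows (bits = p,q,r,s,t):
  row 0 [00000]: F1=0 F2=0 -> 0
  row 1 [00001]: F1=0 F2=0 -> 0
  row 2 [00010]: F1=0 F2=0 -> 0
  row 3 [00011]: F1=0 F2=0 -> 0
  row 4 [00100]: F1=0 F2=0 -> 0
  row 5 [00101]: F1=0 F2=1 (differ) -> 1
  row 6 [00110]: F1=0 F2=0 -> 0
  row 7 [00111]: F1=0 F2=1 (differ) -> 1
  row 8 [01000]: F1=1 F2=0 (differ) -> 1
  row 9 [01001]: F1=1 F2=0 (differ) -> 1
  row 10 [01010]: F1=1 F2=0 (differ) -> 1
  row 11 [01011]: F1=1 F2=0 (differ) -> 1
  row 12 [01100]: F1=1 F2=0 (differ) -> 1
  row 13 [01101]: F1=1 F2=0 (differ) -> 1
  row 14 [01110]: F1=1 F2=0 (differ) -> 1
  row 15 [01111]: F1=1 F2=1 -> 0
  row 16 [10000]: F1=0 F2=1 (differ) -> 1
  row 17 [10001]: F1=0 F2=1 (differ) -> 1
  row 18 [10010]: F1=0 F2=1 (differ) -> 1
  row 19 [10011]: F1=0 F2=1 (differ) -> 1
  row 20 [10100]: F1=0 F2=0 -> 0
  row 21 [10101]: F1=0 F2=0 -> 0
  row 22 [10110]: F1=0 F2=0 -> 0
  row 23 [10111]: F1=0 F2=0 -> 0
  row 24 [11000]: F1=0 F2=0 -> 0
  row 25 [11001]: F1=0 F2=0 -> 0
  row 26 [11010]: F1=0 F2=0 -> 0
  row 27 [11011]: F1=0 F2=0 -> 0
  row 28 [11100]: F1=0 F2=0 -> 0
  row 29 [11101]: F1=0 F2=0 -> 0
  row 30 [11110]: F1=0 F2=0 -> 0
  row 31 [11111]: F1=0 F2=0 -> 0
Full result column, 8 rows per line (p,q fixed per line; r,s,t runs 000..111 left to right):
  rows 0-7 [p,q=00]: 00000101  (ones: 2)
  rows 8-15 [p,q=01]: 11111110  (ones: 7)
  rows 16-23 [p,q=10]: 11110000  (ones: 4)
  rows 24-31 [p,q=11]: 00000000  (ones: 0)
Disagreements = 2+7+4+0 = 13

13


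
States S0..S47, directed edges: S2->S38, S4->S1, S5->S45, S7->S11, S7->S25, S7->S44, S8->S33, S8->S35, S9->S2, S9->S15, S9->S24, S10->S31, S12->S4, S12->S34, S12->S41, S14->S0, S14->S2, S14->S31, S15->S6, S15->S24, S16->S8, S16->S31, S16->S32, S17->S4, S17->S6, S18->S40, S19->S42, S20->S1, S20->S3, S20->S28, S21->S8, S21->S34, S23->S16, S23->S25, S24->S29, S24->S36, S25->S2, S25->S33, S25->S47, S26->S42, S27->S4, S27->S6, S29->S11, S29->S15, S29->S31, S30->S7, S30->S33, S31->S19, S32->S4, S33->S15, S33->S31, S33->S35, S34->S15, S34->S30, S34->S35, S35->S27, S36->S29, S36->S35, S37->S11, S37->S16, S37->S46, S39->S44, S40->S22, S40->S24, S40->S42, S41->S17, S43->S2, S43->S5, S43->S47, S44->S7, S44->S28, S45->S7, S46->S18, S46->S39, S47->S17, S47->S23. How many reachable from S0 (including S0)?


BFS from S0:
  layer 0: {S0}
Reachable set: {S0}
Count = 1

1


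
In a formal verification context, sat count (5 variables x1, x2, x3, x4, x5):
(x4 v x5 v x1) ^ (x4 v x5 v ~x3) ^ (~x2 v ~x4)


CNF with 3 clauses over 5 vars (32 assignments).
An assignment satisfies CNF iff every clause has >=1 true literal.
Check each row (bits = x1,x2,x3,x4,x5; clause T/F shown):
  row 0 [00000]: clauses=FTT -> 0
  row 1 [00001]: clauses=TTT -> 1
  row 2 [00010]: clauses=TTT -> 1
  row 3 [00011]: clauses=TTT -> 1
  row 4 [00100]: clauses=FFT -> 0
  row 5 [00101]: clauses=TTT -> 1
  row 6 [00110]: clauses=TTT -> 1
  row 7 [00111]: clauses=TTT -> 1
  row 8 [01000]: clauses=FTT -> 0
  row 9 [01001]: clauses=TTT -> 1
  row 10 [01010]: clauses=TTF -> 0
  row 11 [01011]: clauses=TTF -> 0
  row 12 [01100]: clauses=FFT -> 0
  row 13 [01101]: clauses=TTT -> 1
  row 14 [01110]: clauses=TTF -> 0
  row 15 [01111]: clauses=TTF -> 0
  row 16 [10000]: clauses=TTT -> 1
  row 17 [10001]: clauses=TTT -> 1
  row 18 [10010]: clauses=TTT -> 1
  row 19 [10011]: clauses=TTT -> 1
  row 20 [10100]: clauses=TFT -> 0
  row 21 [10101]: clauses=TTT -> 1
  row 22 [10110]: clauses=TTT -> 1
  row 23 [10111]: clauses=TTT -> 1
  row 24 [11000]: clauses=TTT -> 1
  row 25 [11001]: clauses=TTT -> 1
  row 26 [11010]: clauses=TTF -> 0
  row 27 [11011]: clauses=TTF -> 0
  row 28 [11100]: clauses=TFT -> 0
  row 29 [11101]: clauses=TTT -> 1
  row 30 [11110]: clauses=TTF -> 0
  row 31 [11111]: clauses=TTF -> 0
Full result column, 8 rows per line (x1,x2 fixed per line; x3,x4,x5 runs 000..111 left to right):
  rows 0-7 [x1,x2=00]: 01110111  (ones: 6)
  rows 8-15 [x1,x2=01]: 01000100  (ones: 2)
  rows 16-23 [x1,x2=10]: 11110111  (ones: 7)
  rows 24-31 [x1,x2=11]: 11000100  (ones: 3)
Satisfying assignments = 6+2+7+3 = 18

18


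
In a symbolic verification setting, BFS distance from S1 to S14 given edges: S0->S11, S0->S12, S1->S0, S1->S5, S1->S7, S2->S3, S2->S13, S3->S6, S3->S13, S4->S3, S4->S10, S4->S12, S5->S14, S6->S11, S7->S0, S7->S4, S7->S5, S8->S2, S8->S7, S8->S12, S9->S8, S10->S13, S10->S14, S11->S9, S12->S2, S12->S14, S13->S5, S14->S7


BFS layer-by-layer from S1:
  dist 0: {S1}
  dist 1: {S0, S5, S7}
  dist 2: {S4, S11, S12, S14}
  -> S14 reached at distance 2
Shortest path length = 2

2


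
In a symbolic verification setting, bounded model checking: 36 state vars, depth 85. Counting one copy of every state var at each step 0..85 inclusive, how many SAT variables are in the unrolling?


BMC unrolls to depth k, creating one copy of each state var for steps 0..k.
Step count = 85 + 1 = 86 (steps 0 through 85)
Vars per step = 36
Total = 36 * 86 = 3096

3096


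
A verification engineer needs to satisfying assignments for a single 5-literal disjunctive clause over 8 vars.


Step 1: Total=2^8=256
Step 2: Unsat when all 5 false: 2^3=8
Step 3: Sat=256-8=248

248


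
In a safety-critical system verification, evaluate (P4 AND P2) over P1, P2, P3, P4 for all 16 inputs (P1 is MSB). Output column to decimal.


Formula: (P4 AND P2) over P1, P2, P3, P4 (16 rows)
Evaluate each row (bits = P1,P2,P3,P4, MSB first):
  row 0 [0000]: (0 AND 0) -> 0
  row 1 [0001]: (1 AND 0) -> 0
  row 2 [0010]: (0 AND 0) -> 0
  row 3 [0011]: (1 AND 0) -> 0
  row 4 [0100]: (0 AND 1) -> 0
  row 5 [0101]: (1 AND 1) -> 1
  row 6 [0110]: (0 AND 1) -> 0
  row 7 [0111]: (1 AND 1) -> 1
  row 8 [1000]: (0 AND 0) -> 0
  row 9 [1001]: (1 AND 0) -> 0
  row 10 [1010]: (0 AND 0) -> 0
  row 11 [1011]: (1 AND 0) -> 0
  row 12 [1100]: (0 AND 1) -> 0
  row 13 [1101]: (1 AND 1) -> 1
  row 14 [1110]: (0 AND 1) -> 0
  row 15 [1111]: (1 AND 1) -> 1
Full result column, 4 rows per line (P1,P2 fixed per line; P3,P4 runs 00..11 left to right):
  rows 0-3 [P1,P2=00]: 0000  = hex 0
  rows 4-7 [P1,P2=01]: 0101  = hex 5
  rows 8-11 [P1,P2=10]: 0000  = hex 0
  rows 12-15 [P1,P2=11]: 0101  = hex 5
Output column (row 0 .. row 15) = 0000010100000101
Output column grouped in 4s = 0000 0101 0000 0101 = 0x0505
Convert to decimal digit by digit (value = value*16 + digit):
  0 -> 0
  0*16 + 5 = 5
  5*16 + 0 = 80
  80*16 + 5 = 1285
Decimal = 1285

1285


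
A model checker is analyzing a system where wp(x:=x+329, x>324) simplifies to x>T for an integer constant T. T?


Formula: wp(x:=E, P) = P[E/x] (substitute E for x in postcondition)
Step 1: Postcondition: x>324
Step 2: Substitute x+329 for x: x+329>324
Step 3: Solve for x: x > 324-329 = -5

-5


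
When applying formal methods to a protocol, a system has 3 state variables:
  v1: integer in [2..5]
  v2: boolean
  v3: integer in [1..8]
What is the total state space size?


State space = product of domain sizes of all variables.
Domain sizes:
  v1 (integer in [2..5]): 4
  v2 (boolean): 2
  v3 (integer in [1..8]): 8
Product = 4 * 2 * 8 = 64

64


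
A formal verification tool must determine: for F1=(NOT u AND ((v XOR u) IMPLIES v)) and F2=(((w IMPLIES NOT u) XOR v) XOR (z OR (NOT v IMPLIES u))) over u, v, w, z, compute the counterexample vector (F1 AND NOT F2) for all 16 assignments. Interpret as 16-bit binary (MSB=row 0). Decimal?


F1 = (NOT u AND ((v XOR u) IMPLIES v))
F2 = (((w IMPLIES NOT u) XOR v) XOR (z OR (NOT v IMPLIES u)))
Counterexample to F1=>F2 is where F1=1 and F2=0.
Evaluate each row (bits = u,v,w,z, MSB first):
  row 0 [0000]: F1=1 F2=1 -> F1&~F2 -> 0
  row 1 [0001]: F1=1 F2=0 -> F1&~F2 -> 1
  row 2 [0010]: F1=1 F2=1 -> F1&~F2 -> 0
  row 3 [0011]: F1=1 F2=0 -> F1&~F2 -> 1
  row 4 [0100]: F1=1 F2=1 -> F1&~F2 -> 0
  row 5 [0101]: F1=1 F2=1 -> F1&~F2 -> 0
  row 6 [0110]: F1=1 F2=1 -> F1&~F2 -> 0
  row 7 [0111]: F1=1 F2=1 -> F1&~F2 -> 0
  row 8 [1000]: F1=0 F2=0 -> F1&~F2 -> 0
  row 9 [1001]: F1=0 F2=0 -> F1&~F2 -> 0
  row 10 [1010]: F1=0 F2=1 -> F1&~F2 -> 0
  row 11 [1011]: F1=0 F2=1 -> F1&~F2 -> 0
  row 12 [1100]: F1=0 F2=1 -> F1&~F2 -> 0
  row 13 [1101]: F1=0 F2=1 -> F1&~F2 -> 0
  row 14 [1110]: F1=0 F2=0 -> F1&~F2 -> 0
  row 15 [1111]: F1=0 F2=0 -> F1&~F2 -> 0
Full result column, 4 rows per line (u,v fixed per line; w,z runs 00..11 left to right):
  rows 0-3 [u,v=00]: 0101  = hex 5
  rows 4-7 [u,v=01]: 0000  = hex 0
  rows 8-11 [u,v=10]: 0000  = hex 0
  rows 12-15 [u,v=11]: 0000  = hex 0
Counterexample vector (row 0 .. row 15) = 0101000000000000
Output column grouped in 4s = 0101 0000 0000 0000 = 0x5000
Convert to decimal digit by digit (value = value*16 + digit):
  5 -> 5
  5*16 + 0 = 80
  80*16 + 0 = 1280
  1280*16 + 0 = 20480
Decimal = 20480

20480


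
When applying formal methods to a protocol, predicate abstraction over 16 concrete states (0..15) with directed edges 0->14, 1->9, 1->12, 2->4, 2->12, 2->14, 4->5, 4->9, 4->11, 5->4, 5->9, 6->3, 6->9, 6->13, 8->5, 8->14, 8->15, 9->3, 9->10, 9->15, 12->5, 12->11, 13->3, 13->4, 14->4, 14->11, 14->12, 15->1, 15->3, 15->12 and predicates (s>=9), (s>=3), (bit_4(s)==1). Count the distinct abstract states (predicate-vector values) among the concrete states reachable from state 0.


BFS from 0:
Concrete reachable: {0, 1, 3, 4, 5, 9, 10, 11, 12, 14, 15}
Abstract via predicates (s>=9), (s>=3), (bit_4(s)==1):
  (0,0,0) <- {0, 1}
  (0,1,0) <- {3, 4, 5}
  (1,1,0) <- {9, 10, 11, 12, 14, 15}
Distinct abstract states = 3

3
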